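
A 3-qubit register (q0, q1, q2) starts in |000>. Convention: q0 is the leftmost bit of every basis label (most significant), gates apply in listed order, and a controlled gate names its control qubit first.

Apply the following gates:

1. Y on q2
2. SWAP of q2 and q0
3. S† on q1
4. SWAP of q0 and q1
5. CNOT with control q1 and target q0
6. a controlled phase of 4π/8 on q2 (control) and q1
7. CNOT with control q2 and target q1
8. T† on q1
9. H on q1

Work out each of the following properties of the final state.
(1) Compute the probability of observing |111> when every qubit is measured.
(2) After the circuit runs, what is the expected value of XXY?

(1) The probability of measuring |111> is 0.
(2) In the final state, XXY has expectation 0.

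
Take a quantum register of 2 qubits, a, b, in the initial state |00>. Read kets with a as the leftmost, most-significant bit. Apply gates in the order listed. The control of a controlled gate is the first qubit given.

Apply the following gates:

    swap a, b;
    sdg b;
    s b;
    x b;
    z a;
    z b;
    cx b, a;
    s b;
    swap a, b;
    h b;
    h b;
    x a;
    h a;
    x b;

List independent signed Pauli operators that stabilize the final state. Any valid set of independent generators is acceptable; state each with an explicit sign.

The final state is stabilized by the group generated by +XI, +IZ; other independent generating sets are equally valid.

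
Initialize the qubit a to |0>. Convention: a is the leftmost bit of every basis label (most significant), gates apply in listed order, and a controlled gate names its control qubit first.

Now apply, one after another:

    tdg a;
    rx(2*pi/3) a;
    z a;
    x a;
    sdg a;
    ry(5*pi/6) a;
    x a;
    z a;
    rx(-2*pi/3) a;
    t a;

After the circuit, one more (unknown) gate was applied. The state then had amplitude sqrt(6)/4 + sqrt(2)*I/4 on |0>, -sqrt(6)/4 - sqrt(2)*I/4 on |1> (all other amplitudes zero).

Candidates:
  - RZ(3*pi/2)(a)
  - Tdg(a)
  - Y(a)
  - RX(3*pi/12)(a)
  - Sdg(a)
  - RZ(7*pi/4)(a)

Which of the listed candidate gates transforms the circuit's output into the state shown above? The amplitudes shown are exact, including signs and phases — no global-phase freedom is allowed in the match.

It was Tdg(a) that produced the state shown.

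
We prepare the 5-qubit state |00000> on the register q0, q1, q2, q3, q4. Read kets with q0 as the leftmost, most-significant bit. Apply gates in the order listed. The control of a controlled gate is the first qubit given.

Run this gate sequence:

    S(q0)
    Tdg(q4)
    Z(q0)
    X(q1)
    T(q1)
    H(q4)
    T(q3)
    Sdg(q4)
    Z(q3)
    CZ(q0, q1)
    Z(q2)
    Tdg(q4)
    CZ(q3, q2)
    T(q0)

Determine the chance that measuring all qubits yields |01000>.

Outcome |01000> occurs with probability 1/2.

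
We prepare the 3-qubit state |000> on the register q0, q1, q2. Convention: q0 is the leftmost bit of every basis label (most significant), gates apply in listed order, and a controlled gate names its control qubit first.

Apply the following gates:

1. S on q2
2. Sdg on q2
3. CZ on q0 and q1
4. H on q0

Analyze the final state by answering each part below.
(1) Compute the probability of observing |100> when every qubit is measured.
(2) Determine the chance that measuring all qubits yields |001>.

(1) The probability of measuring |100> is 1/2. Key observation: gates 1-2 undo each other exactly, leaving only the rest of the circuit to track.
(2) A full measurement returns |001> with probability 0.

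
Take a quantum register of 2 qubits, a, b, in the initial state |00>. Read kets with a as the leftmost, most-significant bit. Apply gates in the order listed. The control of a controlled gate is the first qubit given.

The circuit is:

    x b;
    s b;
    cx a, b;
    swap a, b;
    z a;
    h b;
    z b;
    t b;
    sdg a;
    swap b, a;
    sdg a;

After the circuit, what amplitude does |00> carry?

The amplitude on |00> is 0.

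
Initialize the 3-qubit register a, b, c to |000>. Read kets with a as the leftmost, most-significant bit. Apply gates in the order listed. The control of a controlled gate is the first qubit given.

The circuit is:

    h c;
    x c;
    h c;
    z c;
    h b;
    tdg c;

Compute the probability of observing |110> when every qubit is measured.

A full measurement returns |110> with probability 0. Key observation: steps 1-4 multiply out to the identity, so the circuit reduces to the remaining gates.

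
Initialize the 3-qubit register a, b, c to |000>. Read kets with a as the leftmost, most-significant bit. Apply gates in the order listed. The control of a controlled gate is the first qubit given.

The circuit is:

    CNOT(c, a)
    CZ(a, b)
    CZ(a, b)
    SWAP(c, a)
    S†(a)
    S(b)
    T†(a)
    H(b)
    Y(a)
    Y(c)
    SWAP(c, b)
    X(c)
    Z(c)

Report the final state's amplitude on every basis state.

After the circuit, the state carries amplitude -sqrt(2)/2 on |110>, sqrt(2)/2 on |111>, and 0 on every other basis state.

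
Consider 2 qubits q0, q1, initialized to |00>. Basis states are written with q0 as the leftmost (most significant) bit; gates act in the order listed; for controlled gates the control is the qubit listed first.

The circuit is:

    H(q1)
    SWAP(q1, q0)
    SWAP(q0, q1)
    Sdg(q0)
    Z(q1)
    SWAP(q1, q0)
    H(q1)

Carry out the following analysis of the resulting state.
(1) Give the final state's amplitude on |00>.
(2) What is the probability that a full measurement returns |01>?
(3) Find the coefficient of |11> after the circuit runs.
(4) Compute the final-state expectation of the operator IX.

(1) |00> carries amplitude 1/2 in the final state.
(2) The probability of measuring |01> is 1/4.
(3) |11> carries amplitude -1/2 in the final state.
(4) The observable IX averages to 1.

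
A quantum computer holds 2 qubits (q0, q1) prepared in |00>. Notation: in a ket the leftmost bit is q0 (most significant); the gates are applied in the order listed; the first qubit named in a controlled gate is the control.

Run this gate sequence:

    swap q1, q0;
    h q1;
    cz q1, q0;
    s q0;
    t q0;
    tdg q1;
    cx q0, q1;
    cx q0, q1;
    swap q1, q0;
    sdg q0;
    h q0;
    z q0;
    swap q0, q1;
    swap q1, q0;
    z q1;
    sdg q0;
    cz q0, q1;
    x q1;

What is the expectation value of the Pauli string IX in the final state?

The expectation value of IX is 0. Key observation: gates 7-8 undo each other exactly, leaving only the rest of the circuit to track.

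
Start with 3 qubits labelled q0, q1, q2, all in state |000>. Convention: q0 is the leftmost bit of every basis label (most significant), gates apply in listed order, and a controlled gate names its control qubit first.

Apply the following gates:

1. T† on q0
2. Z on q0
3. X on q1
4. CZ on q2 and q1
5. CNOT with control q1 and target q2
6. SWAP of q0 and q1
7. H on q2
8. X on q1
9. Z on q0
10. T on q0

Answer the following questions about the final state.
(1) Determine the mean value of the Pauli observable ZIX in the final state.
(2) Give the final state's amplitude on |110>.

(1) In the final state, ZIX has expectation 1.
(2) The amplitude on |110> is -sqrt(2)*exp(I*pi/4)/2.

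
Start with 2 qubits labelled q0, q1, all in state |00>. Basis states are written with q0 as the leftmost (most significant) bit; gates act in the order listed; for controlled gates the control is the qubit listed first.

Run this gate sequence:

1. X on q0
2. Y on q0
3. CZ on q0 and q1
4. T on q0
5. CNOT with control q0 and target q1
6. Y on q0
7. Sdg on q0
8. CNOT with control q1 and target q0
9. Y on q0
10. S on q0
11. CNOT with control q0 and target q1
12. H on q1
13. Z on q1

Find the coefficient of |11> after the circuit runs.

The amplitude on |11> is 0.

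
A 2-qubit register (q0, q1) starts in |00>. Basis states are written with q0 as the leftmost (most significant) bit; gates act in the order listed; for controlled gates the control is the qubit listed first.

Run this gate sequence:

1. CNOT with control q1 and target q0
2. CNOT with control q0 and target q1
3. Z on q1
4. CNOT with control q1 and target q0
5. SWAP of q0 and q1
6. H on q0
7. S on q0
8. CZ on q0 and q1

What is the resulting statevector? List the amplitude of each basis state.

The resulting statevector has amplitude sqrt(2)/2 on |00>, 0 on |01>, sqrt(2)*I/2 on |10>, 0 on |11>.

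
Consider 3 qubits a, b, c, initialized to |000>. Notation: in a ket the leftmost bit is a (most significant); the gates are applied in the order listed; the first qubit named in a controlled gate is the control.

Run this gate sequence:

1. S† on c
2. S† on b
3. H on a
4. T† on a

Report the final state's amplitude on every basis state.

The resulting statevector has amplitude sqrt(2)/2 on |000>, -sqrt(2)*exp(3*I*pi/4)/2 on |100>, and 0 on every other basis state.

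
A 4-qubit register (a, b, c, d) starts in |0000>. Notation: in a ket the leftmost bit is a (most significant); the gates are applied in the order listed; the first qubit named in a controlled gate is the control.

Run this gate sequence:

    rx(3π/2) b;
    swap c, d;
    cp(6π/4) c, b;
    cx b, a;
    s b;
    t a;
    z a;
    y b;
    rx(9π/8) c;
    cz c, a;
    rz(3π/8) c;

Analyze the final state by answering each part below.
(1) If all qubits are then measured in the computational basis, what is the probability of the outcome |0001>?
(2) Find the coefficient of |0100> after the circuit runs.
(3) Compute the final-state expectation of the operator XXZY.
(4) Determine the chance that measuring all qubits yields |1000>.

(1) Outcome |0001> occurs with probability 0.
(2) |0100> carries amplitude sqrt(2)*exp(5*I*pi/16)*sin(pi/16)/2 in the final state.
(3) The observable XXZY averages to 0.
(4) The probability of measuring |1000> is 1/4 - sqrt(sqrt(2) + 2)/8.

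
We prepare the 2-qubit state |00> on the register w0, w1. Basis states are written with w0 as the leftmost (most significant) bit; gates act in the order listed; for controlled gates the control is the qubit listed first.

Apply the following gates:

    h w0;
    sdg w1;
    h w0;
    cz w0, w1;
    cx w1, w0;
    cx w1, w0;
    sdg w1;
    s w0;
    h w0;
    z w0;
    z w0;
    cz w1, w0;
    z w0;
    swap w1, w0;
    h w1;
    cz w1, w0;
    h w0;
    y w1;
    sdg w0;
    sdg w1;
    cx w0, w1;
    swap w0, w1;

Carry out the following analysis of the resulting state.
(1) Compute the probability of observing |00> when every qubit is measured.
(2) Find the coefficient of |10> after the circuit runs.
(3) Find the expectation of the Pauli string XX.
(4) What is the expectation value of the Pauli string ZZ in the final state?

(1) The probability of measuring |00> is 1/2. Key observation: the block from step 5 through step 6 cancels to the identity and can be dropped.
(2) The amplitude on |10> is 0.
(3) The observable XX averages to 0.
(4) In the final state, ZZ has expectation 1.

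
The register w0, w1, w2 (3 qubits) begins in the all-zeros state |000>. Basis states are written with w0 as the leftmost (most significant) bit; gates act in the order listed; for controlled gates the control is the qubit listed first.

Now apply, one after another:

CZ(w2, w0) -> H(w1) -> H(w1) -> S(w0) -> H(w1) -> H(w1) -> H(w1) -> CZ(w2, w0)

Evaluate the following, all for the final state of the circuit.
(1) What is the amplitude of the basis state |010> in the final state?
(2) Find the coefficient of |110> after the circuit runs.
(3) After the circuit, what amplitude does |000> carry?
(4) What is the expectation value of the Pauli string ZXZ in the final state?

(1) The final state's coefficient on |010> equals sqrt(2)/2.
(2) The final state's coefficient on |110> equals 0.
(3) The final state's coefficient on |000> equals sqrt(2)/2.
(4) The observable ZXZ averages to 1.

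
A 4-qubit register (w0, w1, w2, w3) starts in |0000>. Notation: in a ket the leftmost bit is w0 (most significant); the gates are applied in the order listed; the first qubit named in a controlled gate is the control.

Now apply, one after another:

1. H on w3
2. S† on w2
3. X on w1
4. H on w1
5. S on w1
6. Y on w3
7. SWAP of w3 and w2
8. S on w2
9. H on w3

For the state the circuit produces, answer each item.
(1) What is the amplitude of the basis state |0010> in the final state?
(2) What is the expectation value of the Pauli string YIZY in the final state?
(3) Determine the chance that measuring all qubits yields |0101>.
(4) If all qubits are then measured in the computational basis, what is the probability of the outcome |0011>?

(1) |0010> carries amplitude -sqrt(2)/4 in the final state.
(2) The observable YIZY averages to 0.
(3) The probability of measuring |0101> is 1/8.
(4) Outcome |0011> occurs with probability 1/8.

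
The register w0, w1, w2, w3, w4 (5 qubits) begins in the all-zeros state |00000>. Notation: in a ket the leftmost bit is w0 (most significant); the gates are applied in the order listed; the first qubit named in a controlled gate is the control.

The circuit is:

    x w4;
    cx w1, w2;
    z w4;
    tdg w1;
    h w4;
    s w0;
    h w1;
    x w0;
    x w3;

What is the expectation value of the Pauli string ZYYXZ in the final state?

The observable ZYYXZ averages to 0.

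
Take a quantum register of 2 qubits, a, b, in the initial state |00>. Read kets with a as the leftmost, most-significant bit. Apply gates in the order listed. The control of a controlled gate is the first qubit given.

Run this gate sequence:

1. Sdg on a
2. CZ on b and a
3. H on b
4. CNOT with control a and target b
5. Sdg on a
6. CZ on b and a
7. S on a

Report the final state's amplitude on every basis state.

After the circuit, the state carries amplitude sqrt(2)/2 on |00>, sqrt(2)/2 on |01>, 0 on |10>, 0 on |11>.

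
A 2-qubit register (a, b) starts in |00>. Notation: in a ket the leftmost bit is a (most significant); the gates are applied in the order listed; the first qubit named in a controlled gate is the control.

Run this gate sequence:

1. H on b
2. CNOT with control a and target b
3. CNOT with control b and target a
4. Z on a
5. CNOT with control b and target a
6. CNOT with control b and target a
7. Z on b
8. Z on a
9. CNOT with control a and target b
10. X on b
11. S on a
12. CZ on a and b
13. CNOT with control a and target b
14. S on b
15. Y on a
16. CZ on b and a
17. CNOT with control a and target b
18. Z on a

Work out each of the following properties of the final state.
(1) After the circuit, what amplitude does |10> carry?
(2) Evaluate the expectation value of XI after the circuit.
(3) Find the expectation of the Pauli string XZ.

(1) The amplitude on |10> is -sqrt(2)/2. Key observation: gates 5-6 undo each other exactly, leaving only the rest of the circuit to track.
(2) In the final state, XI has expectation -1.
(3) In the final state, XZ has expectation -1.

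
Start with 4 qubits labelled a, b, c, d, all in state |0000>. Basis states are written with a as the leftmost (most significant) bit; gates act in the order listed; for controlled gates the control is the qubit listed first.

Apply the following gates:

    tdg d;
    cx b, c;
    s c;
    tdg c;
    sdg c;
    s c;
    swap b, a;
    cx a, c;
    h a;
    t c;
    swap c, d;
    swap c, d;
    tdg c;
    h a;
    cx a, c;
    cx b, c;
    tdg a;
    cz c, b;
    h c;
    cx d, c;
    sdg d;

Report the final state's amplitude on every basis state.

After the circuit, the state carries amplitude sqrt(2)/2 on |0000>, sqrt(2)/2 on |0010>, and 0 on every other basis state. Key observation: gates 8-15 undo each other exactly, leaving only the rest of the circuit to track.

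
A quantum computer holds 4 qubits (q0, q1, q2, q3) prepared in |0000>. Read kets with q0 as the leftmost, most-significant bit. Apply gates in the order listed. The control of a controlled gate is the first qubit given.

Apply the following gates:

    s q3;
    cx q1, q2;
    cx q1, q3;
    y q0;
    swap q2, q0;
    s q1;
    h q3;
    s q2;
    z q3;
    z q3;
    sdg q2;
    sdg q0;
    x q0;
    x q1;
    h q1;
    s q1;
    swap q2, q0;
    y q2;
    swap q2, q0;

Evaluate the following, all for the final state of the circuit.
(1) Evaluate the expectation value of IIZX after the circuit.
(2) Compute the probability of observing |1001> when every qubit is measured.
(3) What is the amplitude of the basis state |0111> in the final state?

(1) The expectation value of IIZX is -1. Key observation: steps 8-11 multiply out to the identity, so the circuit reduces to the remaining gates.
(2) A full measurement returns |1001> with probability 0.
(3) The amplitude on |0111> is -I/2.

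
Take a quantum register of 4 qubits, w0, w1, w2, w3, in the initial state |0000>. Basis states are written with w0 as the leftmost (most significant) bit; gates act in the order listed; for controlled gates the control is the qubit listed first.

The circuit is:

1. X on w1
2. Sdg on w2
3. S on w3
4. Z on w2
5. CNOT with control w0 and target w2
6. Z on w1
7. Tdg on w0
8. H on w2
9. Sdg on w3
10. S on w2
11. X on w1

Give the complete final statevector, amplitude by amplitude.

The resulting statevector has amplitude -sqrt(2)/2 on |0000>, -sqrt(2)*I/2 on |0010>, and 0 on every other basis state.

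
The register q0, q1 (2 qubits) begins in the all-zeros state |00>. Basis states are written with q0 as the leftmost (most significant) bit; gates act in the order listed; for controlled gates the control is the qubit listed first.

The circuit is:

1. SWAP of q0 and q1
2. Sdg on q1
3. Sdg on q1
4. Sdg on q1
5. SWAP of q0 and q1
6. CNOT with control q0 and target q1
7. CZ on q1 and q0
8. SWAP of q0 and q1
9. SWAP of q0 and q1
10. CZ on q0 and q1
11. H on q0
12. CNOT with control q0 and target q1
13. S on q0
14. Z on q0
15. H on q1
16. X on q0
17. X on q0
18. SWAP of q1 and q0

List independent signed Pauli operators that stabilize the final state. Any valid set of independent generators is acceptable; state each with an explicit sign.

The final state is stabilized by the group generated by +XZ, -ZY; other independent generating sets are equally valid. Key observation: steps 16-17 multiply out to the identity, so the circuit reduces to the remaining gates.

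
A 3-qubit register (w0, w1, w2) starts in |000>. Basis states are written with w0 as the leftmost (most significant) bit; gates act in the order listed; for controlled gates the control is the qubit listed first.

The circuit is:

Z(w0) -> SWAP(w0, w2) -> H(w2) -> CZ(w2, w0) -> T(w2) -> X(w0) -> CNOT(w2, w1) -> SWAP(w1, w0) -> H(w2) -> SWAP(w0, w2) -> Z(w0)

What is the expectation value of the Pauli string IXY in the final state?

In the final state, IXY has expectation 0.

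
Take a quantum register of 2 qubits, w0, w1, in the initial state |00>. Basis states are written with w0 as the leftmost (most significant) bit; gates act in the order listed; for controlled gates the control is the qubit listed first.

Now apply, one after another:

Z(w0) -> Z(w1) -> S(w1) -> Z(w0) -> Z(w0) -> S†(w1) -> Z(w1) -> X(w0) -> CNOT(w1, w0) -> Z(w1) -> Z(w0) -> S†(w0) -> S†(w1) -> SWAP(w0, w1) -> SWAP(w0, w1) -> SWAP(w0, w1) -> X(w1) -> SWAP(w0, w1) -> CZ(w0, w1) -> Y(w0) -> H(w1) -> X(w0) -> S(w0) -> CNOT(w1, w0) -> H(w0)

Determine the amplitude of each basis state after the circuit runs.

After the circuit, the state carries amplitude -1/2 on |00>, -1/2 on |01>, -1/2 on |10>, 1/2 on |11>. Key observation: steps 2-7 multiply out to the identity, so the circuit reduces to the remaining gates.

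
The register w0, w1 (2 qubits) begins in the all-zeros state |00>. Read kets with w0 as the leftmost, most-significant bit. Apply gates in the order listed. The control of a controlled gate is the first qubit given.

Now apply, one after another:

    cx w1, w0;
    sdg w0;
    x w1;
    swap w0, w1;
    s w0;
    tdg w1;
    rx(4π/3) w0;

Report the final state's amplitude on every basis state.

The final amplitudes are sqrt(3)/2 on |00>, 0 on |01>, -I/2 on |10>, 0 on |11>.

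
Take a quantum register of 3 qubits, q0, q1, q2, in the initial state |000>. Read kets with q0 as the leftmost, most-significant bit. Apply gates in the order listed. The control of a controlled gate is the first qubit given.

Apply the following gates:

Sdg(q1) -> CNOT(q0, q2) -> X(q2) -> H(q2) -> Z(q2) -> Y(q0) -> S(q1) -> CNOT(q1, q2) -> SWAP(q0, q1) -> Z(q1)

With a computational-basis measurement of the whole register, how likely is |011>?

A full measurement returns |011> with probability 1/2.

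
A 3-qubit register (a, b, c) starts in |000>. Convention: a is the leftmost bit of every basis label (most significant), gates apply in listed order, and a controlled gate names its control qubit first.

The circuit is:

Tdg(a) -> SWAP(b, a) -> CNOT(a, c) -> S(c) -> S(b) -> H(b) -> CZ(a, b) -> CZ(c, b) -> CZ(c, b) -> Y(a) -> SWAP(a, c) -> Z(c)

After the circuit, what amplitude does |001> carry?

The amplitude on |001> is -sqrt(2)*I/2.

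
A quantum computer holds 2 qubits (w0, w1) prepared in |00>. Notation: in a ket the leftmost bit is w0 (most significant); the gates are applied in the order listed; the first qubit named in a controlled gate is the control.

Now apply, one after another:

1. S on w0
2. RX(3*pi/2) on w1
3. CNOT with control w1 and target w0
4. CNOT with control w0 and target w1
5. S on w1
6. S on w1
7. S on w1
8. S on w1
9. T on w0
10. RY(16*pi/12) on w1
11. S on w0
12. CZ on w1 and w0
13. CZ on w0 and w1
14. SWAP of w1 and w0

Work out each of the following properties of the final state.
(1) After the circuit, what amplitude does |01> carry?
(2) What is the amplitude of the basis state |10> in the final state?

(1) The final state's coefficient on |01> equals -sqrt(2)*exp(I*pi/4)/4. Key observation: the block from step 5 through step 8 cancels to the identity and can be dropped.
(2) |10> carries amplitude -sqrt(6)/4 in the final state.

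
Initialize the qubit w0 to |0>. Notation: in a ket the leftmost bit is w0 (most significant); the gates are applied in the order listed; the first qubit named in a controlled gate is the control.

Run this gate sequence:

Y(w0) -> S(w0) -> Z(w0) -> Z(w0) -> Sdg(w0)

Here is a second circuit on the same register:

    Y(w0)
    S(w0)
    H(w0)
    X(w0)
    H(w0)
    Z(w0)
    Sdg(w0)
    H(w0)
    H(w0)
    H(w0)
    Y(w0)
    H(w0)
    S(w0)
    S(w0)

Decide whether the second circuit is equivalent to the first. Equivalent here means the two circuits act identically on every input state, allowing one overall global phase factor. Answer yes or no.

No: there is an input state on which the two circuits produce genuinely different outputs (not merely differing by a phase).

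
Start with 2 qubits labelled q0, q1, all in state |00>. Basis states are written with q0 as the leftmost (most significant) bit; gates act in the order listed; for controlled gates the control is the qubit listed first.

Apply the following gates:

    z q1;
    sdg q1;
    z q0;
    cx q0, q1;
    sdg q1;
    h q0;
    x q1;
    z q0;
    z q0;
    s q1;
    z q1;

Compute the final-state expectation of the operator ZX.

In the final state, ZX has expectation 0.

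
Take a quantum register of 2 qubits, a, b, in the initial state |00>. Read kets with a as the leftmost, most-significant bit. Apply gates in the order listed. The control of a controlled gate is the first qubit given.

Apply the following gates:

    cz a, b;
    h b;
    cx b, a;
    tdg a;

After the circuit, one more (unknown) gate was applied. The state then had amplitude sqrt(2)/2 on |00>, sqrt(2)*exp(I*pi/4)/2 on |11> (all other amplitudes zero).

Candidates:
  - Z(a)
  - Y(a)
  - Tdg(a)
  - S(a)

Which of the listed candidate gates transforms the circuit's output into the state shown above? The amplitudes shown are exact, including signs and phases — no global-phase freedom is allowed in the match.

The applied gate was S(a).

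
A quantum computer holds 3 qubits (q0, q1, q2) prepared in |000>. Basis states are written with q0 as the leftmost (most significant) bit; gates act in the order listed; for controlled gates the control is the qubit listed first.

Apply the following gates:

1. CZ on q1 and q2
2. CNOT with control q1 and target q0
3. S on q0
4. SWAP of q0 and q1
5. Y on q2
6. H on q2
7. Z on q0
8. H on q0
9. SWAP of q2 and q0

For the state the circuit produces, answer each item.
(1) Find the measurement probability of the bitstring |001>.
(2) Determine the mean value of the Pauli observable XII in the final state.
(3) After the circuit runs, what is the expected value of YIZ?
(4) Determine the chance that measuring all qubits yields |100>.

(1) Outcome |001> occurs with probability 1/4.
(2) The expectation value of XII is -1.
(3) The observable YIZ averages to 0.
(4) A full measurement returns |100> with probability 1/4.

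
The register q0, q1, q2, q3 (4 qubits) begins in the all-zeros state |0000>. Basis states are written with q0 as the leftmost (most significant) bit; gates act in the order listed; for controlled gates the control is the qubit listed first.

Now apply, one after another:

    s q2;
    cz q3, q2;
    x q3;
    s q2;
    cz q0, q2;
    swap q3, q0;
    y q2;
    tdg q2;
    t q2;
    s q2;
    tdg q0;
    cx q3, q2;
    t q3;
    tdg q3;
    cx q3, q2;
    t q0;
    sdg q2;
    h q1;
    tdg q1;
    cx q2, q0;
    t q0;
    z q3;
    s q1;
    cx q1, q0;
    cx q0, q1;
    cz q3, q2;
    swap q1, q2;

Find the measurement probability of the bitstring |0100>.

Outcome |0100> occurs with probability 1/2. Key observation: steps 10-17 multiply out to the identity, so the circuit reduces to the remaining gates.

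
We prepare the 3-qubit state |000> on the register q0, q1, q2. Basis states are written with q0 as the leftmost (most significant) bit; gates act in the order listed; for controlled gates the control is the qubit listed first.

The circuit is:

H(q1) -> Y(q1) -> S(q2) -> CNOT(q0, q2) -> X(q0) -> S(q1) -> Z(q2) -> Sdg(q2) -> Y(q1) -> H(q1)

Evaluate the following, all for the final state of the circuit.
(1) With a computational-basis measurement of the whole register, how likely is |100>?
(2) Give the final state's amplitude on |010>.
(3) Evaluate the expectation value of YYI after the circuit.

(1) Outcome |100> occurs with probability 1/2.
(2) The amplitude on |010> is 0.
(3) The observable YYI averages to 0.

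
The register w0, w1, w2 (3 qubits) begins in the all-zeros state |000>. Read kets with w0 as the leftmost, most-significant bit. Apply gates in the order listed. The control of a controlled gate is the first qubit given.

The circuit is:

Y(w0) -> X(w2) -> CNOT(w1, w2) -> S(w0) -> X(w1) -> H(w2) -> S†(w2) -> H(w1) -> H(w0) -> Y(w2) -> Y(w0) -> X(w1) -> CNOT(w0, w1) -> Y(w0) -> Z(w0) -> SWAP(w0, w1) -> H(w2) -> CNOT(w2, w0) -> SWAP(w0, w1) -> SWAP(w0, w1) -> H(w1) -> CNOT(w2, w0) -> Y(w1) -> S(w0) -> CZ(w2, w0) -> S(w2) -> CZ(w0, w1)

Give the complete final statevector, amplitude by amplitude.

The final amplitudes are sqrt(2)*(-1 + I)/4 on |000>, sqrt(2)*(-1 + I)/4 on |001>, 0 on |010>, 0 on |011>, sqrt(2)*(1 + I)/4 on |100>, sqrt(2)*(-1 - I)/4 on |101>, 0 on |110>, 0 on |111>.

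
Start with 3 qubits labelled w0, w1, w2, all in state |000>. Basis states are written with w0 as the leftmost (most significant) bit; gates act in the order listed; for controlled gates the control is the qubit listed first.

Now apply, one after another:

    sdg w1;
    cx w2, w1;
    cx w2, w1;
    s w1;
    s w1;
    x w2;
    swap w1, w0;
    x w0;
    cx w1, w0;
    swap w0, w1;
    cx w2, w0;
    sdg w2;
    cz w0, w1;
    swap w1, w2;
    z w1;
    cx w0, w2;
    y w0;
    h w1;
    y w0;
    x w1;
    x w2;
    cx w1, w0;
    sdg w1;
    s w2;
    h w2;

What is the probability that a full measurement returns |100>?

The probability of measuring |100> is 1/4. Key observation: the block from step 1 through step 4 cancels to the identity and can be dropped.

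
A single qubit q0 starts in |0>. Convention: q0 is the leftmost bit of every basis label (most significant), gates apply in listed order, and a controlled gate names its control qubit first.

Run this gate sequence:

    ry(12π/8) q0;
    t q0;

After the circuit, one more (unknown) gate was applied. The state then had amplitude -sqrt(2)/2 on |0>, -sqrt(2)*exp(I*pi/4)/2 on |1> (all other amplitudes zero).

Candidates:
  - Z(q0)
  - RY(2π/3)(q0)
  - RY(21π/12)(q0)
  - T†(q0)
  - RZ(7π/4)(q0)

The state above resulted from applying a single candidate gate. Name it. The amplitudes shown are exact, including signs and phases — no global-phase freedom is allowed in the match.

The applied gate was Z(q0).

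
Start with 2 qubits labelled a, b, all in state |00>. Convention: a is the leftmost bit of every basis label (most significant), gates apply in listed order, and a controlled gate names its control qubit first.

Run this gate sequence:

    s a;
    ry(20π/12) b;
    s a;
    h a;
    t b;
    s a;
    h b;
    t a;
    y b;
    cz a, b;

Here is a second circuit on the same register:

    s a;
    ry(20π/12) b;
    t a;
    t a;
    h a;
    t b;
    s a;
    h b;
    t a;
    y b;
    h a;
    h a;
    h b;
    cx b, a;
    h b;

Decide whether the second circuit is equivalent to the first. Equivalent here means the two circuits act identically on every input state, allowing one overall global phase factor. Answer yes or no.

No: there is an input state on which the two circuits produce genuinely different outputs (not merely differing by a phase).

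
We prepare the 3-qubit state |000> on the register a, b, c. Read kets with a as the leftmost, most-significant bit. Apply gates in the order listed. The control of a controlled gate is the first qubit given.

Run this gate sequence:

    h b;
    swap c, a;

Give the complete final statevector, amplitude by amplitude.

The final amplitudes are sqrt(2)/2 on |000>, sqrt(2)/2 on |010>, and 0 on every other basis state.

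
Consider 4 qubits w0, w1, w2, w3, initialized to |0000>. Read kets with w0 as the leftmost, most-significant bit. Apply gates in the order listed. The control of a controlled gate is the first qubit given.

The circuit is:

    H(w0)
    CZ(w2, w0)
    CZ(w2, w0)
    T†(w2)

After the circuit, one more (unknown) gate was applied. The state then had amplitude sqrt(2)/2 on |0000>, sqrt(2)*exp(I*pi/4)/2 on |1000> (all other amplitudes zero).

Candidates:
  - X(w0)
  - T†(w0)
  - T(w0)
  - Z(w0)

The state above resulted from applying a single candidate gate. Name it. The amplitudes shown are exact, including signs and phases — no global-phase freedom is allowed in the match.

The applied gate was T(w0). Key observation: gates 2-3 undo each other exactly, leaving only the rest of the circuit to track.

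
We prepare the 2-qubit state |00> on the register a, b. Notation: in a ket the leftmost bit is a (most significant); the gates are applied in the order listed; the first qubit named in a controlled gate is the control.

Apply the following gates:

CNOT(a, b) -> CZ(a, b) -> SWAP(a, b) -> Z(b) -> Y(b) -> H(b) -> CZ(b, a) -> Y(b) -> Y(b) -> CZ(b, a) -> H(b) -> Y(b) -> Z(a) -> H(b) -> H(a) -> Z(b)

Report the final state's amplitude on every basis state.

After the circuit, the state carries amplitude 1/2 on |00>, -1/2 on |01>, 1/2 on |10>, -1/2 on |11>. Key observation: the block from step 5 through step 12 cancels to the identity and can be dropped.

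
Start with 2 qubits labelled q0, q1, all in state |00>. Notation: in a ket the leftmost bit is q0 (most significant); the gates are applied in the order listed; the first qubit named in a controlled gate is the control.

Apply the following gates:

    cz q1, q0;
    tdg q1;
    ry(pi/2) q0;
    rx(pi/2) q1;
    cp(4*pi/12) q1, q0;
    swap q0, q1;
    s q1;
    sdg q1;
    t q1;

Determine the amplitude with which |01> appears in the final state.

The amplitude on |01> is exp(I*pi/4)/2. Key observation: gates 7-8 undo each other exactly, leaving only the rest of the circuit to track.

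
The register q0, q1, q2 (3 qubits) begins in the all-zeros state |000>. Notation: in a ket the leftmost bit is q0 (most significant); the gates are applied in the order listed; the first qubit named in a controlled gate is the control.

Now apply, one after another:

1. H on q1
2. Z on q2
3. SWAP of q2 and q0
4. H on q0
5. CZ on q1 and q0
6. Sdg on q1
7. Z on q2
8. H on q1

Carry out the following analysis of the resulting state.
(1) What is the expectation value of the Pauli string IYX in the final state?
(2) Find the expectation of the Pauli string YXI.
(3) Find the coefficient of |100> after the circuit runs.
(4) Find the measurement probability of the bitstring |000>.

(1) The expectation value of IYX is 0.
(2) The expectation value of YXI is 0.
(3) |100> carries amplitude sqrt(2)*(1 + I)/4 in the final state.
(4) Outcome |000> occurs with probability 1/4.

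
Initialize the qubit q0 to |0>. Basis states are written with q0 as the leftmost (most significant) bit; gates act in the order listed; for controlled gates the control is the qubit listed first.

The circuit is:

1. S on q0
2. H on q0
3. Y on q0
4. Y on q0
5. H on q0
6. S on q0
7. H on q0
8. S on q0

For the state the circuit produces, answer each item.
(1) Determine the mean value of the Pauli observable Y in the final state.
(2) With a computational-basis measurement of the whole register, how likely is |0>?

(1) The expectation value of Y is 1. Key observation: gates 2-5 undo each other exactly, leaving only the rest of the circuit to track.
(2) A full measurement returns |0> with probability 1/2.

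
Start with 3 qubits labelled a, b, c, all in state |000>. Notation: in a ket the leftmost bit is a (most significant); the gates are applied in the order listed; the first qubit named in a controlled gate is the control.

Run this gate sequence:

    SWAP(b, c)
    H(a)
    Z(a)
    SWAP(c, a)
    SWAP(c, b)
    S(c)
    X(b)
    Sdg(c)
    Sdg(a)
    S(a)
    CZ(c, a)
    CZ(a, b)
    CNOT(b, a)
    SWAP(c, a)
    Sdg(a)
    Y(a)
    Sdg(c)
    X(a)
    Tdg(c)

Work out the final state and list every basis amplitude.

After the circuit, the state carries amplitude -sqrt(2)*I/2 on |000>, -sqrt(2)*exp(3*I*pi/4)/2 on |011>, and 0 on every other basis state.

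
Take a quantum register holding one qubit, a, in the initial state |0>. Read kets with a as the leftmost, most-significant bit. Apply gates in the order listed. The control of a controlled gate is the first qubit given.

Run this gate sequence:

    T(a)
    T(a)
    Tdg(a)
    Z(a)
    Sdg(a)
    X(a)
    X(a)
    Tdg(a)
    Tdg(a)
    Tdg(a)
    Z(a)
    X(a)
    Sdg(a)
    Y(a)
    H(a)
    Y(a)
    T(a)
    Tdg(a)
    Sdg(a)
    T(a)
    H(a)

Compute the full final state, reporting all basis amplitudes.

The final amplitudes are -exp(I*pi/4)/2 + I/2 on |0>, exp(I*pi/4)/2 + I/2 on |1>. Key observation: steps 6-7 multiply out to the identity, so the circuit reduces to the remaining gates.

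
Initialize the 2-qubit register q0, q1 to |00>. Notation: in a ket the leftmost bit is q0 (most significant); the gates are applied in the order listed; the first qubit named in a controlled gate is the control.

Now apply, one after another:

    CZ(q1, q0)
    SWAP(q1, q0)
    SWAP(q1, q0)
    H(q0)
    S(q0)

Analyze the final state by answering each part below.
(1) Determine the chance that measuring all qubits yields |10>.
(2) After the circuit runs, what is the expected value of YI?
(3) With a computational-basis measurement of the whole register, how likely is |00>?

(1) Outcome |10> occurs with probability 1/2. Key observation: the block from step 2 through step 3 cancels to the identity and can be dropped.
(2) The expectation value of YI is 1.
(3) The probability of measuring |00> is 1/2.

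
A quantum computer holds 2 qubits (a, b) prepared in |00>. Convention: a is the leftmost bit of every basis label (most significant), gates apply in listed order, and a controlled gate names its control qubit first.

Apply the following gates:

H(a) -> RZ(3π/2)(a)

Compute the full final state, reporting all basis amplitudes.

After the circuit, the state carries amplitude -sqrt(2)*exp(I*pi/4)/2 on |00>, 0 on |01>, sqrt(2)*exp(3*I*pi/4)/2 on |10>, 0 on |11>.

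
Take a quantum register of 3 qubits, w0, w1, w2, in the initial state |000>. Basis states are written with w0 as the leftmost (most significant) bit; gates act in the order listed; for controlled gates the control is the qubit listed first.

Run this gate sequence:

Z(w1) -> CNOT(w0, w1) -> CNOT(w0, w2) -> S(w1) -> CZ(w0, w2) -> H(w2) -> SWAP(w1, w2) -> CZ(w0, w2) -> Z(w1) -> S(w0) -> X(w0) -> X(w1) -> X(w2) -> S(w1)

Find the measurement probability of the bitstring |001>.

The probability of measuring |001> is 0.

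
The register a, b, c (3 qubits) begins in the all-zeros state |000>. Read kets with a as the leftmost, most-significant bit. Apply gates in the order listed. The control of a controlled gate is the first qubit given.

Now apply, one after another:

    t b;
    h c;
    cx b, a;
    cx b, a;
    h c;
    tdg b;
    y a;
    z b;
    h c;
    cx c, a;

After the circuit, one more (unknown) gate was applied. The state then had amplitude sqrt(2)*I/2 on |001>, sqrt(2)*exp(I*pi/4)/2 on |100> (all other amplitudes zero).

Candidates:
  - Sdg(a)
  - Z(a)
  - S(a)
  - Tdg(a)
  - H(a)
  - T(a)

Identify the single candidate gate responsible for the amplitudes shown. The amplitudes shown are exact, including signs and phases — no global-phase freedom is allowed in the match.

The applied gate was Tdg(a). Key observation: the block from step 1 through step 6 cancels to the identity and can be dropped.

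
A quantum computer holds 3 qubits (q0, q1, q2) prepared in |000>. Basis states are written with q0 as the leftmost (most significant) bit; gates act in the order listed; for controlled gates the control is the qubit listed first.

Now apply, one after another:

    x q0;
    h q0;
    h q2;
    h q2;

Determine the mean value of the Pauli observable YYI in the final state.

The observable YYI averages to 0. Key observation: the block from step 3 through step 4 cancels to the identity and can be dropped.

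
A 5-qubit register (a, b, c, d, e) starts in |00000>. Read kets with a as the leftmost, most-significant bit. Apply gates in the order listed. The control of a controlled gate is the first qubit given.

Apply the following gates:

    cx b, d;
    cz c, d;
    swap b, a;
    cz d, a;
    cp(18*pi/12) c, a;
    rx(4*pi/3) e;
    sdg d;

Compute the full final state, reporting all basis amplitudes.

The resulting statevector has amplitude -1/2 on |00000>, -sqrt(3)*I/2 on |00001>, and 0 on every other basis state.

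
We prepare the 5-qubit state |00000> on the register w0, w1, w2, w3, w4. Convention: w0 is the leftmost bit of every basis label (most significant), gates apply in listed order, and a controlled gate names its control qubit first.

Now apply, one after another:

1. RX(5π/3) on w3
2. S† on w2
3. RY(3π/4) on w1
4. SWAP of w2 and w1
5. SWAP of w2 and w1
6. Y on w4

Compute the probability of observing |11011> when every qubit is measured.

A full measurement returns |11011> with probability 0. Key observation: the block from step 4 through step 5 cancels to the identity and can be dropped.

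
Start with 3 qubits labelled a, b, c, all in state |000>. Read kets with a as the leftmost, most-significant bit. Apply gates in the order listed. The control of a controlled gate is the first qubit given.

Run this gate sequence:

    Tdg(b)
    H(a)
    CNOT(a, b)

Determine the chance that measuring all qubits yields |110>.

A full measurement returns |110> with probability 1/2.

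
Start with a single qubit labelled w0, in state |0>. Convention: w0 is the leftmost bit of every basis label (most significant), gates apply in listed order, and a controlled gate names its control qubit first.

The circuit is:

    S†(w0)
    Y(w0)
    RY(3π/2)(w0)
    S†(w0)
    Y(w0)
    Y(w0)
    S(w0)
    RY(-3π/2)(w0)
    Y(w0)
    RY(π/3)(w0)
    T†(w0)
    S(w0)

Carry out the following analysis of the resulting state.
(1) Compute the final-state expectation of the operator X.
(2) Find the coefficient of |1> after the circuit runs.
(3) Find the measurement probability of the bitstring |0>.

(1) The expectation value of X is sqrt(6)/4. Key observation: the block from step 2 through step 9 cancels to the identity and can be dropped.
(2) The final state's coefficient on |1> equals exp(I*pi/4)/2.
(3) The probability of measuring |0> is 3/4.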